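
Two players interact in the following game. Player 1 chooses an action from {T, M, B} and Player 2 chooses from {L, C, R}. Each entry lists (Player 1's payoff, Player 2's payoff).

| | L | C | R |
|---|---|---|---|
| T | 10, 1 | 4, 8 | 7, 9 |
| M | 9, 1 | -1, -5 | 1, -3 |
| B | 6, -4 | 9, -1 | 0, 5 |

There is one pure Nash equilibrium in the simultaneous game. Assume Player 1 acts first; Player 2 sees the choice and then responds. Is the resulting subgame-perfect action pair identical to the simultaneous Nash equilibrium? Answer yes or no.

Player 2 best-responds to each possible Player 1 move:
- T → Player 2 plays R (best of 1, 8, 9); Player 1 gets 7.
- M → Player 2 plays L (best of 1, -5, -3); Player 1 gets 9.
- B → Player 2 plays R (best of -4, -1, 5); Player 1 gets 0.
Maximizing over 7, 9, 0, Player 1 chooses M. Subgame-perfect outcome: (M, L) with payoffs (9, 1).
Now find the simultaneous Nash equilibrium.
Player 1's best replies: L→T; C→B; R→T.
Player 2's best replies: T→R; M→L; B→R.
The unique mutual best reply is (T, R), giving (7, 9).
Sequential outcome (M, L) differs from the Nash profile (T, R).

no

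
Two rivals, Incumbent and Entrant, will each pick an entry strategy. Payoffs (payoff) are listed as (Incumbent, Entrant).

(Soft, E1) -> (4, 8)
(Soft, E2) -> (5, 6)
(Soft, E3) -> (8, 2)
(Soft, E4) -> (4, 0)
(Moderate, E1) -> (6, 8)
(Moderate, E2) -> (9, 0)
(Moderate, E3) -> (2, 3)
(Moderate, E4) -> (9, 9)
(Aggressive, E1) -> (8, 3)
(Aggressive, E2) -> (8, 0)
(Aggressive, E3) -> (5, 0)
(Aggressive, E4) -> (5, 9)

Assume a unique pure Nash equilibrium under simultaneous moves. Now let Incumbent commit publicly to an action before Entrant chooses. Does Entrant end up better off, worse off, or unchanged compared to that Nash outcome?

unchanged

Backward induction with Incumbent moving first.
- Soft → Entrant plays E1 (best of 8, 6, 2, 0); Incumbent gets 4.
- Moderate → Entrant plays E4 (best of 8, 0, 3, 9); Incumbent gets 9.
- Aggressive → Entrant plays E4 (best of 3, 0, 0, 9); Incumbent gets 5.
Incumbent's induced payoffs are 4, 9, 5, so Incumbent commits to Moderate. Subgame-perfect outcome: (Moderate, E4) with payoffs (9, 9).
Now find the simultaneous Nash equilibrium.
Incumbent's best replies: E1→Aggressive; E2→Moderate; E3→Soft; E4→Moderate.
Entrant's best replies: Soft→E1; Moderate→E4; Aggressive→E4.
The unique mutual best reply is (Moderate, E4), giving (9, 9).
Entrant earns 9 sequentially versus 9 at the Nash outcome: unchanged.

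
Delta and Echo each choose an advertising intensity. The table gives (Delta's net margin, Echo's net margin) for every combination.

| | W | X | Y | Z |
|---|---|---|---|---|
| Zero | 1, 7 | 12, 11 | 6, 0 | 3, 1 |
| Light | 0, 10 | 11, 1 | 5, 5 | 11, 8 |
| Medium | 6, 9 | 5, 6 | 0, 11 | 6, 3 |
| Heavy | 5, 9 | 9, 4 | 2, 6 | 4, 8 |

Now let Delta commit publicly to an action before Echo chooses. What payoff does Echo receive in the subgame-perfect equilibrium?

Work backward from Echo's decision.
- Zero: BR = X, leader payoff 12.
- Light: BR = W, leader payoff 0.
- Medium: BR = Y, leader payoff 0.
- Heavy: BR = W, leader payoff 5.
Maximizing over 12, 0, 0, 5, Delta chooses Zero. Subgame-perfect outcome: (Zero, X) with payoffs (12, 11).

11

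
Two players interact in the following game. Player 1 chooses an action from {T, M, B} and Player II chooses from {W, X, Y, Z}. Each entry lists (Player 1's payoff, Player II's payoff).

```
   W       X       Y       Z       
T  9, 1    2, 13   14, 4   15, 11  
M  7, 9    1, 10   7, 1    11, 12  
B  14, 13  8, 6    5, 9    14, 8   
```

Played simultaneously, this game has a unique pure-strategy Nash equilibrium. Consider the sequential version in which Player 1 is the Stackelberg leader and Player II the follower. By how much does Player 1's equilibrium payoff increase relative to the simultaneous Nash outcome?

0

Backward induction with Player 1 moving first.
- T: BR = X, leader payoff 2.
- M: BR = Z, leader payoff 11.
- B: BR = W, leader payoff 14.
Among 2, 11, 14, the best is 14 at B. Subgame-perfect outcome: (B, W) with payoffs (14, 13).
Now find the simultaneous Nash equilibrium.
Player 1's best replies: W→B; X→B; Y→T; Z→T.
Player II's best replies: T→X; M→Z; B→W.
The unique mutual best reply is (B, W), giving (14, 13).
Player 1's commitment gain: 14 − 14 = 0.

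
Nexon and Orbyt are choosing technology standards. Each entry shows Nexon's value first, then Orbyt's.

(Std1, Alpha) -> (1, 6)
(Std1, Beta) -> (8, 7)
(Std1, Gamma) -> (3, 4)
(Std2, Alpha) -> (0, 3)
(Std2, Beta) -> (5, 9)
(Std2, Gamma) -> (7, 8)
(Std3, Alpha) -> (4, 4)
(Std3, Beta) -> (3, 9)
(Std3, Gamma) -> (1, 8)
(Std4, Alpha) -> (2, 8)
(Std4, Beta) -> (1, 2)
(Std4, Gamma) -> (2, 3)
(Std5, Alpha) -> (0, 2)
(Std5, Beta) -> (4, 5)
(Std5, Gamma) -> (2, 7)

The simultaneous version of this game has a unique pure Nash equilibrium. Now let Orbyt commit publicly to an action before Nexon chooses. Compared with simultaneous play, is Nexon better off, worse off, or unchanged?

worse off

Solve by backward induction (Orbyt leads).
- Alpha: BR = Std3, leader payoff 4.
- Beta: BR = Std1, leader payoff 7.
- Gamma: BR = Std2, leader payoff 8.
Among 4, 7, 8, the best is 8 at Gamma. Subgame-perfect outcome: (Std2, Gamma) with payoffs (7, 8).
For the simultaneous game, intersect best replies.
Nexon's best replies: Alpha→Std3; Beta→Std1; Gamma→Std2.
Orbyt's best replies: Std1→Beta; Std2→Beta; Std3→Beta; Std4→Alpha; Std5→Gamma.
Only (Std1, Beta) has each player best-responding; Nash payoffs (8, 7).
Nexon earns 7 sequentially versus 8 at the Nash outcome: worse off.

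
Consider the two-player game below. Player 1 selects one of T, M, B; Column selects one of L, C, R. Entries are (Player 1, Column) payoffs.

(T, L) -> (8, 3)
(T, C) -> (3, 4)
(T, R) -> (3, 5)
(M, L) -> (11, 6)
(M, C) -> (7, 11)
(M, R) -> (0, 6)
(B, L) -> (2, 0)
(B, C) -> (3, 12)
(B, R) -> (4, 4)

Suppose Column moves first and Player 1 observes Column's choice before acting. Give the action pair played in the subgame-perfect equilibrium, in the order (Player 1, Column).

(M, C)

Solve by backward induction (Column leads).
- L: Player 1 compares 8, 11, 2 and picks M; Column would get 6.
- C: Player 1 compares 3, 7, 3 and picks M; Column would get 11.
- R: Player 1 compares 3, 0, 4 and picks B; Column would get 4.
Column's induced payoffs are 6, 11, 4, so Column commits to C. Subgame-perfect outcome: (M, C) with payoffs (7, 11).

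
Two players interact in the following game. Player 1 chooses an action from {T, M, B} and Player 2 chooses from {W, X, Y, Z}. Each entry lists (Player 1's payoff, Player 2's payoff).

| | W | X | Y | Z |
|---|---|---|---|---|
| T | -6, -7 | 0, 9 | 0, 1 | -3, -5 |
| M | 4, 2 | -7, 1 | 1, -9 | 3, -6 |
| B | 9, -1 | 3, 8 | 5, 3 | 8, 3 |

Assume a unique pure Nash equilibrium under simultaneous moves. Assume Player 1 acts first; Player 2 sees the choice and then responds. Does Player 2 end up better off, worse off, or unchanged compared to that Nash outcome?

worse off

Solve by backward induction (Player 1 leads).
- T → Player 2 plays X (best of -7, 9, 1, -5); Player 1 gets 0.
- M → Player 2 plays W (best of 2, 1, -9, -6); Player 1 gets 4.
- B → Player 2 plays X (best of -1, 8, 3, 3); Player 1 gets 3.
Among 0, 4, 3, the best is 4 at M. Subgame-perfect outcome: (M, W) with payoffs (4, 2).
For the simultaneous game, intersect best replies.
Player 1's best replies: W→B; X→B; Y→B; Z→B.
Player 2's best replies: T→X; M→W; B→X.
Only (B, X) has each player best-responding; Nash payoffs (3, 8).
Player 2 earns 2 sequentially versus 8 at the Nash outcome: worse off.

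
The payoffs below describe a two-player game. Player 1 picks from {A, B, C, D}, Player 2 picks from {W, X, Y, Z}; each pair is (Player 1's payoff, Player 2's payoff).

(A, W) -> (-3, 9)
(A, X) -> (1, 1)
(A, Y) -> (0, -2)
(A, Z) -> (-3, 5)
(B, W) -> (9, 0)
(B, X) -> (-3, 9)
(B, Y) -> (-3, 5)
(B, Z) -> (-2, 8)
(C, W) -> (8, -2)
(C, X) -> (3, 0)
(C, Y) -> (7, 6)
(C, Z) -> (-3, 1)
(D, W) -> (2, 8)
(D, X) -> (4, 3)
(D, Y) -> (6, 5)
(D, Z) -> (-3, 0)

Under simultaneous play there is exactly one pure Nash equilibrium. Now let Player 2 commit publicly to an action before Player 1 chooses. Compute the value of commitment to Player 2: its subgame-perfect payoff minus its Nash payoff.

Backward induction with Player 2 moving first.
- W → Player 1 plays B (best of -3, 9, 8, 2); Player 2 gets 0.
- X → Player 1 plays D (best of 1, -3, 3, 4); Player 2 gets 3.
- Y → Player 1 plays C (best of 0, -3, 7, 6); Player 2 gets 6.
- Z → Player 1 plays B (best of -3, -2, -3, -3); Player 2 gets 8.
Among 0, 3, 6, 8, the best is 8 at Z. Subgame-perfect outcome: (B, Z) with payoffs (-2, 8).
Under simultaneous play:
Player 1's best replies: W→B; X→D; Y→C; Z→B.
Player 2's best replies: A→W; B→X; C→Y; D→W.
Only (C, Y) has each player best-responding; Nash payoffs (7, 6).
Player 2's commitment gain: 8 − 6 = 2.

2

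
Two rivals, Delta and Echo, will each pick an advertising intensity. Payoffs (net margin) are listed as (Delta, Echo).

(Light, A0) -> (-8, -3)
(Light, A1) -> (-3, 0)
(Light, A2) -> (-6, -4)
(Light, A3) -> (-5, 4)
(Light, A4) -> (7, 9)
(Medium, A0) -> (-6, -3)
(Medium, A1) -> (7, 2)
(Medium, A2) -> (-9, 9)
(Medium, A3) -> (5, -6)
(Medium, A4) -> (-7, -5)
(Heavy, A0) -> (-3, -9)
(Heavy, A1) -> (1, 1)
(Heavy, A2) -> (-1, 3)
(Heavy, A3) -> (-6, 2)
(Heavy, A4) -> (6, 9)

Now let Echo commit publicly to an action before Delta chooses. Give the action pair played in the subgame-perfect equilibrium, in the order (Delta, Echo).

(Light, A4)

Solve by backward induction (Echo leads).
- A0: Delta compares -8, -6, -3 and picks Heavy; Echo would get -9.
- A1: Delta compares -3, 7, 1 and picks Medium; Echo would get 2.
- A2: Delta compares -6, -9, -1 and picks Heavy; Echo would get 3.
- A3: Delta compares -5, 5, -6 and picks Medium; Echo would get -6.
- A4: Delta compares 7, -7, 6 and picks Light; Echo would get 9.
Among -9, 2, 3, -6, 9, the best is 9 at A4. Subgame-perfect outcome: (Light, A4) with payoffs (7, 9).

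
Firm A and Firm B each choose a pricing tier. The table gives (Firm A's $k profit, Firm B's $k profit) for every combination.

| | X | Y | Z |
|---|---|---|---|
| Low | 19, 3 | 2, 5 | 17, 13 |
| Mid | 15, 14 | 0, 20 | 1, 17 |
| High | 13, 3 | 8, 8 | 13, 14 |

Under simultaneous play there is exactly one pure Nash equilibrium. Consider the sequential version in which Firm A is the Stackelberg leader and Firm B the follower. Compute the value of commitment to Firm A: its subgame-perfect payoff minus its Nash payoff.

0

Solve by backward induction (Firm A leads).
- Low: Firm B compares 3, 5, 13 and picks Z; Firm A would get 17.
- Mid: Firm B compares 14, 20, 17 and picks Y; Firm A would get 0.
- High: Firm B compares 3, 8, 14 and picks Z; Firm A would get 13.
Firm A's induced payoffs are 17, 0, 13, so Firm A commits to Low. Subgame-perfect outcome: (Low, Z) with payoffs (17, 13).
Now find the simultaneous Nash equilibrium.
Firm A's best replies: X→Low; Y→High; Z→Low.
Firm B's best replies: Low→Z; Mid→Y; High→Z.
Only (Low, Z) has each player best-responding; Nash payoffs (17, 13).
Firm A's commitment gain: 17 − 17 = 0.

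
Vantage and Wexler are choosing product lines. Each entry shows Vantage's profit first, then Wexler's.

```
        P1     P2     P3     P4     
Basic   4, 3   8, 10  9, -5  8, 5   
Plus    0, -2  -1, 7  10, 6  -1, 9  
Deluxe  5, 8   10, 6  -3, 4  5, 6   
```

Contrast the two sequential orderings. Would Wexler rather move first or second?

second

If Vantage leads: Wexler's best replies are Basic→P2, Plus→P4, Deluxe→P1; Vantage's induced payoffs 8, -1, 5; outcome (Basic, P2), payoffs (8, 10).
If Wexler leads: Vantage's best replies are P1→Deluxe, P2→Deluxe, P3→Plus, P4→Basic; Wexler's induced payoffs 8, 6, 6, 5; outcome (Deluxe, P1), payoffs (5, 8).
Wexler gets 8 moving first and 10 moving second, so Wexler prefers to move second.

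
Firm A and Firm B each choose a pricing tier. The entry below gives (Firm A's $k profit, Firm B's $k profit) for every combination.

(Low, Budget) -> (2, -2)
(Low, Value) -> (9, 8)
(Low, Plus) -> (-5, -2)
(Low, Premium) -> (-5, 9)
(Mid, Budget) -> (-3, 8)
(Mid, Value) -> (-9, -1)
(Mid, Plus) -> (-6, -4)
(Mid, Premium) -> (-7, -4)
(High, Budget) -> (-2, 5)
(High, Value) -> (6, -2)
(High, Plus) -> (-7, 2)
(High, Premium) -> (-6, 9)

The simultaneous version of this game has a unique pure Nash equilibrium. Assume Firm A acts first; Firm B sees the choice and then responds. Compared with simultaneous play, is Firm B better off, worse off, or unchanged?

Work backward from Firm B's decision.
- Low: BR = Premium, leader payoff -5.
- Mid: BR = Budget, leader payoff -3.
- High: BR = Premium, leader payoff -6.
Among -5, -3, -6, the best is -3 at Mid. Subgame-perfect outcome: (Mid, Budget) with payoffs (-3, 8).
Under simultaneous play:
Firm A's best replies: Budget→Low; Value→Low; Plus→Low; Premium→Low.
Firm B's best replies: Low→Premium; Mid→Budget; High→Premium.
Only (Low, Premium) has each player best-responding; Nash payoffs (-5, 9).
Firm B earns 8 sequentially versus 9 at the Nash outcome: worse off.

worse off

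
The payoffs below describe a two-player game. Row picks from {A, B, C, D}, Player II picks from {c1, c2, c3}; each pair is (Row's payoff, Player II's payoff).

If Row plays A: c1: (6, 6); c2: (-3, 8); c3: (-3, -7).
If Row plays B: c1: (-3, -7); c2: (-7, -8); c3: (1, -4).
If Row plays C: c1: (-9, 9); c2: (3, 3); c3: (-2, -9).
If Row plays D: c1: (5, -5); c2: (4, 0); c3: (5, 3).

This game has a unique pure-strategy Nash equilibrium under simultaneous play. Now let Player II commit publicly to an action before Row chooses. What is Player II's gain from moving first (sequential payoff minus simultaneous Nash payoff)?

Solve by backward induction (Player II leads).
- c1: BR = A, leader payoff 6.
- c2: BR = D, leader payoff 0.
- c3: BR = D, leader payoff 3.
Player II's induced payoffs are 6, 0, 3, so Player II commits to c1. Subgame-perfect outcome: (A, c1) with payoffs (6, 6).
For the simultaneous game, intersect best replies.
Row's best replies: c1→A; c2→D; c3→D.
Player II's best replies: A→c2; B→c3; C→c1; D→c3.
The unique mutual best reply is (D, c3), giving (5, 3).
Player II's commitment gain: 6 − 3 = 3.

3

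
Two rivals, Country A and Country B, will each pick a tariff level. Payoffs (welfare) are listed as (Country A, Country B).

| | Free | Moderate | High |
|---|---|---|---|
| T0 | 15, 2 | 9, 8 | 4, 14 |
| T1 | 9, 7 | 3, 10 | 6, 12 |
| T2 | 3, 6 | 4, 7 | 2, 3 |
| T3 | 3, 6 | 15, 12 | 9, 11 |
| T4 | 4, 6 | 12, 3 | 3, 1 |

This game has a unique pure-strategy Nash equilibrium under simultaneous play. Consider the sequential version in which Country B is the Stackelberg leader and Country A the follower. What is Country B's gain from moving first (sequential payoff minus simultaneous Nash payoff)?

Backward induction with Country B moving first.
- Free → Country A plays T0 (best of 15, 9, 3, 3, 4); Country B gets 2.
- Moderate → Country A plays T3 (best of 9, 3, 4, 15, 12); Country B gets 12.
- High → Country A plays T3 (best of 4, 6, 2, 9, 3); Country B gets 11.
Maximizing over 2, 12, 11, Country B chooses Moderate. Subgame-perfect outcome: (T3, Moderate) with payoffs (15, 12).
Now find the simultaneous Nash equilibrium.
Country A's best replies: Free→T0; Moderate→T3; High→T3.
Country B's best replies: T0→High; T1→High; T2→Moderate; T3→Moderate; T4→Free.
The unique mutual best reply is (T3, Moderate), giving (15, 12).
Country B's commitment gain: 12 − 12 = 0.

0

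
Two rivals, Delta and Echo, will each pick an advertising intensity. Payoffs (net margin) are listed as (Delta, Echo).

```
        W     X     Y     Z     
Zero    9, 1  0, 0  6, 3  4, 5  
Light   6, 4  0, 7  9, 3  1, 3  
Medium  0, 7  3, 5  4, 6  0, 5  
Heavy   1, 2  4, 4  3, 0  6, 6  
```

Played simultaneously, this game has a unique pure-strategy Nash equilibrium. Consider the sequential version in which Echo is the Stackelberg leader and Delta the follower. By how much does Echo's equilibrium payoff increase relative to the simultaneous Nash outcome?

Delta best-responds to each possible Echo move:
- W → Delta plays Zero (best of 9, 6, 0, 1); Echo gets 1.
- X → Delta plays Heavy (best of 0, 0, 3, 4); Echo gets 4.
- Y → Delta plays Light (best of 6, 9, 4, 3); Echo gets 3.
- Z → Delta plays Heavy (best of 4, 1, 0, 6); Echo gets 6.
Maximizing over 1, 4, 3, 6, Echo chooses Z. Subgame-perfect outcome: (Heavy, Z) with payoffs (6, 6).
For the simultaneous game, intersect best replies.
Delta's best replies: W→Zero; X→Heavy; Y→Light; Z→Heavy.
Echo's best replies: Zero→Z; Light→X; Medium→W; Heavy→Z.
Only (Heavy, Z) has each player best-responding; Nash payoffs (6, 6).
Echo's commitment gain: 6 − 6 = 0.

0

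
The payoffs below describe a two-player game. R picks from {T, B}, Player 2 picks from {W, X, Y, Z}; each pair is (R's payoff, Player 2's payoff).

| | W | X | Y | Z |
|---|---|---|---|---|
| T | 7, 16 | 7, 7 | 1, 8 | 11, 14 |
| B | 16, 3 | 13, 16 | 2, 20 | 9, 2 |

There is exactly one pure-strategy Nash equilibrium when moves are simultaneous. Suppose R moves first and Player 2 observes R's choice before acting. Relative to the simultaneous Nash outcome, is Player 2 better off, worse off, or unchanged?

Solve by backward induction (R leads).
- T: BR = W, leader payoff 7.
- B: BR = Y, leader payoff 2.
Maximizing over 7, 2, R chooses T. Subgame-perfect outcome: (T, W) with payoffs (7, 16).
Under simultaneous play:
R's best replies: W→B; X→B; Y→B; Z→T.
Player 2's best replies: T→W; B→Y.
The unique mutual best reply is (B, Y), giving (2, 20).
Player 2 earns 16 sequentially versus 20 at the Nash outcome: worse off.

worse off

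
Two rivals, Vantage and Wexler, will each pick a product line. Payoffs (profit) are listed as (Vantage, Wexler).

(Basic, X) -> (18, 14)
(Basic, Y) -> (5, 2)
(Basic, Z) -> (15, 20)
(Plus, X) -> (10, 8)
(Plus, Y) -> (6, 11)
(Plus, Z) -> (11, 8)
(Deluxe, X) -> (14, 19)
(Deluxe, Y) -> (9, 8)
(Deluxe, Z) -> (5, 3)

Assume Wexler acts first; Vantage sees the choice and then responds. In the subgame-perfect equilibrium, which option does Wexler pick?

Z

Work backward from Vantage's decision.
- X: Vantage compares 18, 10, 14 and picks Basic; Wexler would get 14.
- Y: Vantage compares 5, 6, 9 and picks Deluxe; Wexler would get 8.
- Z: Vantage compares 15, 11, 5 and picks Basic; Wexler would get 20.
Wexler's induced payoffs are 14, 8, 20, so Wexler commits to Z. Subgame-perfect outcome: (Basic, Z) with payoffs (15, 20).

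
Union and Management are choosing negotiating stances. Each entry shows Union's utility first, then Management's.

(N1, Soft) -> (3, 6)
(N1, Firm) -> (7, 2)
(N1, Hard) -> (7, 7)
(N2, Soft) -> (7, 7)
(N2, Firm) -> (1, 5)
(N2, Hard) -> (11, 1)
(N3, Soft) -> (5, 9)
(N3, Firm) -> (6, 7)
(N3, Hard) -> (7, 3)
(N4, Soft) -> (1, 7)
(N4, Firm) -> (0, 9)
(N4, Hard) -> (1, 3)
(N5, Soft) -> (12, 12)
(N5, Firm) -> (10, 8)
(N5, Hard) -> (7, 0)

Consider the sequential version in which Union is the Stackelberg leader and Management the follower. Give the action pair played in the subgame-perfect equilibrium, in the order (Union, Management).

Backward induction with Union moving first.
- N1 → Management plays Hard (best of 6, 2, 7); Union gets 7.
- N2 → Management plays Soft (best of 7, 5, 1); Union gets 7.
- N3 → Management plays Soft (best of 9, 7, 3); Union gets 5.
- N4 → Management plays Firm (best of 7, 9, 3); Union gets 0.
- N5 → Management plays Soft (best of 12, 8, 0); Union gets 12.
Maximizing over 7, 7, 5, 0, 12, Union chooses N5. Subgame-perfect outcome: (N5, Soft) with payoffs (12, 12).

(N5, Soft)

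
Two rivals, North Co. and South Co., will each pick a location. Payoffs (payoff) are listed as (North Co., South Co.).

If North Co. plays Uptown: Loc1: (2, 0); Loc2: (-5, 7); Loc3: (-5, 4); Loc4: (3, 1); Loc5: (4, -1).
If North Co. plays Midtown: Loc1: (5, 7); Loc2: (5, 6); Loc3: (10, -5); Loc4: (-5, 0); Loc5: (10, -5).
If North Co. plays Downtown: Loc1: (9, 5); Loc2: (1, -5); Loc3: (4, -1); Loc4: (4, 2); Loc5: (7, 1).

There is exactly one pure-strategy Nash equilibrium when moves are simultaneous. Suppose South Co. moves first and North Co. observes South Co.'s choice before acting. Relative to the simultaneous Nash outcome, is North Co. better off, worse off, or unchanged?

North Co. best-responds to each possible South Co. move:
- Loc1 → North Co. plays Downtown (best of 2, 5, 9); South Co. gets 5.
- Loc2 → North Co. plays Midtown (best of -5, 5, 1); South Co. gets 6.
- Loc3 → North Co. plays Midtown (best of -5, 10, 4); South Co. gets -5.
- Loc4 → North Co. plays Downtown (best of 3, -5, 4); South Co. gets 2.
- Loc5 → North Co. plays Midtown (best of 4, 10, 7); South Co. gets -5.
Among 5, 6, -5, 2, -5, the best is 6 at Loc2. Subgame-perfect outcome: (Midtown, Loc2) with payoffs (5, 6).
For the simultaneous game, intersect best replies.
North Co.'s best replies: Loc1→Downtown; Loc2→Midtown; Loc3→Midtown; Loc4→Downtown; Loc5→Midtown.
South Co.'s best replies: Uptown→Loc2; Midtown→Loc1; Downtown→Loc1.
The unique mutual best reply is (Downtown, Loc1), giving (9, 5).
North Co. earns 5 sequentially versus 9 at the Nash outcome: worse off.

worse off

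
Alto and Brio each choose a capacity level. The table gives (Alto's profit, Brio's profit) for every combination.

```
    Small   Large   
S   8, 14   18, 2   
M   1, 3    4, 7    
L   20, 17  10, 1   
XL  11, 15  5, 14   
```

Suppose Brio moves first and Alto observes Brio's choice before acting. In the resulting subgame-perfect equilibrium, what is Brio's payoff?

17

Alto best-responds to each possible Brio move:
- Small: BR = L, leader payoff 17.
- Large: BR = S, leader payoff 2.
Brio's induced payoffs are 17, 2, so Brio commits to Small. Subgame-perfect outcome: (L, Small) with payoffs (20, 17).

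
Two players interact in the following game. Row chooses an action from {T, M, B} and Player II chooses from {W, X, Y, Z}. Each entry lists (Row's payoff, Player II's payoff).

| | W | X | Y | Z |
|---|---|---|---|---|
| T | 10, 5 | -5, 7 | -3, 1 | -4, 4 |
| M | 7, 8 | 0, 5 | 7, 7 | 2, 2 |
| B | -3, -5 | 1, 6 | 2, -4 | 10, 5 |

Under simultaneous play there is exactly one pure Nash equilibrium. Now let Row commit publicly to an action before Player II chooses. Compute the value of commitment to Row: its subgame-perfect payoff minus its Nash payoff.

6

Work backward from Player II's decision.
- T: Player II compares 5, 7, 1, 4 and picks X; Row would get -5.
- M: Player II compares 8, 5, 7, 2 and picks W; Row would get 7.
- B: Player II compares -5, 6, -4, 5 and picks X; Row would get 1.
Maximizing over -5, 7, 1, Row chooses M. Subgame-perfect outcome: (M, W) with payoffs (7, 8).
For the simultaneous game, intersect best replies.
Row's best replies: W→T; X→B; Y→M; Z→B.
Player II's best replies: T→X; M→W; B→X.
The unique mutual best reply is (B, X), giving (1, 6).
Row's commitment gain: 7 − 1 = 6.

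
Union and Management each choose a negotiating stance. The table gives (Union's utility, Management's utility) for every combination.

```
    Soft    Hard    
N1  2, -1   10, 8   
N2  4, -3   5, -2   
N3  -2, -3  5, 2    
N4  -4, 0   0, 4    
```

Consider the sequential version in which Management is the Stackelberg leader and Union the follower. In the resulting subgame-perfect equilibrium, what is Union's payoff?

Solve by backward induction (Management leads).
- Soft: BR = N2, leader payoff -3.
- Hard: BR = N1, leader payoff 8.
Among -3, 8, the best is 8 at Hard. Subgame-perfect outcome: (N1, Hard) with payoffs (10, 8).

10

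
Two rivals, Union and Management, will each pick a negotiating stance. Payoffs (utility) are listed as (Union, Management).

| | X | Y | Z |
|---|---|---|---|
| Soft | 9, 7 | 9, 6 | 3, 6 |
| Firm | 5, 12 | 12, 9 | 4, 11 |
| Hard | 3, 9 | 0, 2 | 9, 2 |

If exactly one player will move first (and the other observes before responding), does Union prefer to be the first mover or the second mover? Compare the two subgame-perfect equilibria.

second

If Union leads: Management's best replies are Soft→X, Firm→X, Hard→X; Union's induced payoffs 9, 5, 3; outcome (Soft, X), payoffs (9, 7).
If Management leads: Union's best replies are X→Soft, Y→Firm, Z→Hard; Management's induced payoffs 7, 9, 2; outcome (Firm, Y), payoffs (12, 9).
Union gets 9 moving first and 12 moving second, so Union prefers to move second.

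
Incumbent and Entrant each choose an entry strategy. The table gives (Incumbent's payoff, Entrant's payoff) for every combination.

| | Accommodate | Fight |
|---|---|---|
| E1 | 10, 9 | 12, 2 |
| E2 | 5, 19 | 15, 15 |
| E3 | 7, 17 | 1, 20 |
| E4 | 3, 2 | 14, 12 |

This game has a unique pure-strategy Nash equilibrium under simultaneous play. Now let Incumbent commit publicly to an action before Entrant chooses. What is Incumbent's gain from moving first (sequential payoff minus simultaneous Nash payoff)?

Entrant best-responds to each possible Incumbent move:
- E1: BR = Accommodate, leader payoff 10.
- E2: BR = Accommodate, leader payoff 5.
- E3: BR = Fight, leader payoff 1.
- E4: BR = Fight, leader payoff 14.
Among 10, 5, 1, 14, the best is 14 at E4. Subgame-perfect outcome: (E4, Fight) with payoffs (14, 12).
Now find the simultaneous Nash equilibrium.
Incumbent's best replies: Accommodate→E1; Fight→E2.
Entrant's best replies: E1→Accommodate; E2→Accommodate; E3→Fight; E4→Fight.
The unique mutual best reply is (E1, Accommodate), giving (10, 9).
Incumbent's commitment gain: 14 − 10 = 4.

4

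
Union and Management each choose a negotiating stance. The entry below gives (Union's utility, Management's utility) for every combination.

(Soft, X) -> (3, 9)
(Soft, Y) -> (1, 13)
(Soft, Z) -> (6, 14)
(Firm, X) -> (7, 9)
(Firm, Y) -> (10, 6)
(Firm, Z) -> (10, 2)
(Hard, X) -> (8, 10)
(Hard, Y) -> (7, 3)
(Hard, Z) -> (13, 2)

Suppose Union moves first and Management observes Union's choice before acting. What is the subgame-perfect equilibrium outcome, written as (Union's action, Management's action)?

(Hard, X)

Backward induction with Union moving first.
- Soft: Management compares 9, 13, 14 and picks Z; Union would get 6.
- Firm: Management compares 9, 6, 2 and picks X; Union would get 7.
- Hard: Management compares 10, 3, 2 and picks X; Union would get 8.
Maximizing over 6, 7, 8, Union chooses Hard. Subgame-perfect outcome: (Hard, X) with payoffs (8, 10).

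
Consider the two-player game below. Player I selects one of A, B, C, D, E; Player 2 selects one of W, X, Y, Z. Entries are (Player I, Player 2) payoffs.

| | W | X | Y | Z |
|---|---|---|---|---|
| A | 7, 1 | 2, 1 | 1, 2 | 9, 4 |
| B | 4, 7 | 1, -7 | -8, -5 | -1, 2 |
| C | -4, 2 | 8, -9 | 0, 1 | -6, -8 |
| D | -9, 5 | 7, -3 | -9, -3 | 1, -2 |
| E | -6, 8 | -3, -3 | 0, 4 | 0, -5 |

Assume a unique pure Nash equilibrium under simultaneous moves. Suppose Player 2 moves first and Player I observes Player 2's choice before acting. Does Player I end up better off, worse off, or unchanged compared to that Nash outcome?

unchanged

Work backward from Player I's decision.
- W: Player I compares 7, 4, -4, -9, -6 and picks A; Player 2 would get 1.
- X: Player I compares 2, 1, 8, 7, -3 and picks C; Player 2 would get -9.
- Y: Player I compares 1, -8, 0, -9, 0 and picks A; Player 2 would get 2.
- Z: Player I compares 9, -1, -6, 1, 0 and picks A; Player 2 would get 4.
Maximizing over 1, -9, 2, 4, Player 2 chooses Z. Subgame-perfect outcome: (A, Z) with payoffs (9, 4).
Now find the simultaneous Nash equilibrium.
Player I's best replies: W→A; X→C; Y→A; Z→A.
Player 2's best replies: A→Z; B→W; C→W; D→W; E→W.
The unique mutual best reply is (A, Z), giving (9, 4).
Player I earns 9 sequentially versus 9 at the Nash outcome: unchanged.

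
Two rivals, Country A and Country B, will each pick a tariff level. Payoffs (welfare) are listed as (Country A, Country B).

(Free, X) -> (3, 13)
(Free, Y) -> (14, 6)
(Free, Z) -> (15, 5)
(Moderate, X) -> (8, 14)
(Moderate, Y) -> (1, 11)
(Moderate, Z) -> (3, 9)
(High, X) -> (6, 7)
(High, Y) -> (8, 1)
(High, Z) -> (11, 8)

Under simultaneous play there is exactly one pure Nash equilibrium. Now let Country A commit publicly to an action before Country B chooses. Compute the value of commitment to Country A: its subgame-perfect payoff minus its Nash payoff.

3

Work backward from Country B's decision.
- Free: BR = X, leader payoff 3.
- Moderate: BR = X, leader payoff 8.
- High: BR = Z, leader payoff 11.
Among 3, 8, 11, the best is 11 at High. Subgame-perfect outcome: (High, Z) with payoffs (11, 8).
For the simultaneous game, intersect best replies.
Country A's best replies: X→Moderate; Y→Free; Z→Free.
Country B's best replies: Free→X; Moderate→X; High→Z.
Only (Moderate, X) has each player best-responding; Nash payoffs (8, 14).
Country A's commitment gain: 11 − 8 = 3.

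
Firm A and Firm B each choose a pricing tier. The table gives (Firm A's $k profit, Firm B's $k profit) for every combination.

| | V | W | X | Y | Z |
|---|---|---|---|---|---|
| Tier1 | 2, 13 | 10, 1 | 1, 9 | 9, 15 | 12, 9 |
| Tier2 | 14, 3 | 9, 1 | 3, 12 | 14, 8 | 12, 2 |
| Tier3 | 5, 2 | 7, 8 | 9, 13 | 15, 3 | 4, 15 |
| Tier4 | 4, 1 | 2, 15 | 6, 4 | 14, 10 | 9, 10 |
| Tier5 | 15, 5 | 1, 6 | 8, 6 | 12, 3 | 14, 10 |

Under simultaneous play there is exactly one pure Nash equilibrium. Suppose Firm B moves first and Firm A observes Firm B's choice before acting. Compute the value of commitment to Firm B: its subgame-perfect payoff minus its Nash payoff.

3

Work backward from Firm A's decision.
- V: BR = Tier5, leader payoff 5.
- W: BR = Tier1, leader payoff 1.
- X: BR = Tier3, leader payoff 13.
- Y: BR = Tier3, leader payoff 3.
- Z: BR = Tier5, leader payoff 10.
Maximizing over 5, 1, 13, 3, 10, Firm B chooses X. Subgame-perfect outcome: (Tier3, X) with payoffs (9, 13).
Now find the simultaneous Nash equilibrium.
Firm A's best replies: V→Tier5; W→Tier1; X→Tier3; Y→Tier3; Z→Tier5.
Firm B's best replies: Tier1→Y; Tier2→X; Tier3→Z; Tier4→W; Tier5→Z.
The unique mutual best reply is (Tier5, Z), giving (14, 10).
Firm B's commitment gain: 13 − 10 = 3.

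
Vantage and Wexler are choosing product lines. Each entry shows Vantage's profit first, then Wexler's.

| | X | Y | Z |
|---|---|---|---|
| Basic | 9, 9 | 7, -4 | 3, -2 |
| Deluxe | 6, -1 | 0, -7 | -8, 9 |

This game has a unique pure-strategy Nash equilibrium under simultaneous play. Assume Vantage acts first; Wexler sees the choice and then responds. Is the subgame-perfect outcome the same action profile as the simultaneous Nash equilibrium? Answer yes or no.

yes

Work backward from Wexler's decision.
- Basic: Wexler compares 9, -4, -2 and picks X; Vantage would get 9.
- Deluxe: Wexler compares -1, -7, 9 and picks Z; Vantage would get -8.
Maximizing over 9, -8, Vantage chooses Basic. Subgame-perfect outcome: (Basic, X) with payoffs (9, 9).
Now find the simultaneous Nash equilibrium.
Vantage's best replies: X→Basic; Y→Basic; Z→Basic.
Wexler's best replies: Basic→X; Deluxe→Z.
The unique mutual best reply is (Basic, X), giving (9, 9).
Sequential outcome (Basic, X) coincides with the Nash profile (Basic, X).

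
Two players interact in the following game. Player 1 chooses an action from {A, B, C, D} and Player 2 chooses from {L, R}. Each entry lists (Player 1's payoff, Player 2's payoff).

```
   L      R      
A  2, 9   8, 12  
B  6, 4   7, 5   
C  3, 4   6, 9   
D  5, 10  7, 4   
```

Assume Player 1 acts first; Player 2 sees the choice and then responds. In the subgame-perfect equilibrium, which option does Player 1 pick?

A

Backward induction with Player 1 moving first.
- A: Player 2 compares 9, 12 and picks R; Player 1 would get 8.
- B: Player 2 compares 4, 5 and picks R; Player 1 would get 7.
- C: Player 2 compares 4, 9 and picks R; Player 1 would get 6.
- D: Player 2 compares 10, 4 and picks L; Player 1 would get 5.
Player 1's induced payoffs are 8, 7, 6, 5, so Player 1 commits to A. Subgame-perfect outcome: (A, R) with payoffs (8, 12).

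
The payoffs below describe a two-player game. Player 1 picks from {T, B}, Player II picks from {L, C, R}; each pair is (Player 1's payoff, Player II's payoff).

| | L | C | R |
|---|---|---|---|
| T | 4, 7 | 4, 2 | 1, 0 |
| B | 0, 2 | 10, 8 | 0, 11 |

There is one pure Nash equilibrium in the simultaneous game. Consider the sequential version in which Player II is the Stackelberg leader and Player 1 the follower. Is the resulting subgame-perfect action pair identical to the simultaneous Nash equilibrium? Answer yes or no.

no

Player 1 best-responds to each possible Player II move:
- L → Player 1 plays T (best of 4, 0); Player II gets 7.
- C → Player 1 plays B (best of 4, 10); Player II gets 8.
- R → Player 1 plays T (best of 1, 0); Player II gets 0.
Player II's induced payoffs are 7, 8, 0, so Player II commits to C. Subgame-perfect outcome: (B, C) with payoffs (10, 8).
Under simultaneous play:
Player 1's best replies: L→T; C→B; R→T.
Player II's best replies: T→L; B→R.
Only (T, L) has each player best-responding; Nash payoffs (4, 7).
Sequential outcome (B, C) differs from the Nash profile (T, L).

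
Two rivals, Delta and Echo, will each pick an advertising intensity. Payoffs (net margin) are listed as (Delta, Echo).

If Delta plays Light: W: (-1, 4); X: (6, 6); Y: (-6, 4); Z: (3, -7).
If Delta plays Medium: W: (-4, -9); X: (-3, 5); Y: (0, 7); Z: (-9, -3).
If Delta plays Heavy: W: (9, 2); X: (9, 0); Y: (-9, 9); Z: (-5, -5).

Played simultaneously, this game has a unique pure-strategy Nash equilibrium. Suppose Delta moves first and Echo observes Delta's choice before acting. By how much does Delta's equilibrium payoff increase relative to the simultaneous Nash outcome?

6

Solve by backward induction (Delta leads).
- Light: BR = X, leader payoff 6.
- Medium: BR = Y, leader payoff 0.
- Heavy: BR = Y, leader payoff -9.
Among 6, 0, -9, the best is 6 at Light. Subgame-perfect outcome: (Light, X) with payoffs (6, 6).
For the simultaneous game, intersect best replies.
Delta's best replies: W→Heavy; X→Heavy; Y→Medium; Z→Light.
Echo's best replies: Light→X; Medium→Y; Heavy→Y.
The unique mutual best reply is (Medium, Y), giving (0, 7).
Delta's commitment gain: 6 − 0 = 6.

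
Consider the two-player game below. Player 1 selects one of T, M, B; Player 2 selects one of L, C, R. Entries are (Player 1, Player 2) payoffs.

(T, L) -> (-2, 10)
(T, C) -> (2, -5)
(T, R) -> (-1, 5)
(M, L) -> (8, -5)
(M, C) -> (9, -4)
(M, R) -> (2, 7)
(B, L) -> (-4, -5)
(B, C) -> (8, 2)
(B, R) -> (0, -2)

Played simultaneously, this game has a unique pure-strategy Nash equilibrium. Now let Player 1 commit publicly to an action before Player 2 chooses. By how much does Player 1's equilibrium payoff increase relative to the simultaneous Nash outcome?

6

Player 2 best-responds to each possible Player 1 move:
- T: Player 2 compares 10, -5, 5 and picks L; Player 1 would get -2.
- M: Player 2 compares -5, -4, 7 and picks R; Player 1 would get 2.
- B: Player 2 compares -5, 2, -2 and picks C; Player 1 would get 8.
Maximizing over -2, 2, 8, Player 1 chooses B. Subgame-perfect outcome: (B, C) with payoffs (8, 2).
For the simultaneous game, intersect best replies.
Player 1's best replies: L→M; C→M; R→M.
Player 2's best replies: T→L; M→R; B→C.
The unique mutual best reply is (M, R), giving (2, 7).
Player 1's commitment gain: 8 − 2 = 6.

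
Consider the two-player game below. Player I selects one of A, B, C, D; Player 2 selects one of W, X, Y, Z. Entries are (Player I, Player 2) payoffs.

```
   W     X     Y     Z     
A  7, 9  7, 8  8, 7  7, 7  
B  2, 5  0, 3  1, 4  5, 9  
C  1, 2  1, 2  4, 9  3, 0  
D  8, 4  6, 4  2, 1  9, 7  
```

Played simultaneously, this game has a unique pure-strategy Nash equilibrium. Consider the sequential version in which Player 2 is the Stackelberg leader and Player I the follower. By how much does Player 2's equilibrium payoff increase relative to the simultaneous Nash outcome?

1

Solve by backward induction (Player 2 leads).
- W: BR = D, leader payoff 4.
- X: BR = A, leader payoff 8.
- Y: BR = A, leader payoff 7.
- Z: BR = D, leader payoff 7.
Player 2's induced payoffs are 4, 8, 7, 7, so Player 2 commits to X. Subgame-perfect outcome: (A, X) with payoffs (7, 8).
Now find the simultaneous Nash equilibrium.
Player I's best replies: W→D; X→A; Y→A; Z→D.
Player 2's best replies: A→W; B→Z; C→Y; D→Z.
The unique mutual best reply is (D, Z), giving (9, 7).
Player 2's commitment gain: 8 − 7 = 1.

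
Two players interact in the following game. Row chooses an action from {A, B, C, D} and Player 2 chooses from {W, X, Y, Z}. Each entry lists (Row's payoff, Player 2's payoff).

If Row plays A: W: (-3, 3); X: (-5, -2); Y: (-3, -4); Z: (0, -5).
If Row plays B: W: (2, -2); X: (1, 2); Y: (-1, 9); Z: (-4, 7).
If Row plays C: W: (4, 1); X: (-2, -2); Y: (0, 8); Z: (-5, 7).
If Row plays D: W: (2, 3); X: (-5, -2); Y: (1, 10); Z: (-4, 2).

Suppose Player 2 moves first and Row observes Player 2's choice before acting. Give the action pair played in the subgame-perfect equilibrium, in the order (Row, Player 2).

(D, Y)

Backward induction with Player 2 moving first.
- W → Row plays C (best of -3, 2, 4, 2); Player 2 gets 1.
- X → Row plays B (best of -5, 1, -2, -5); Player 2 gets 2.
- Y → Row plays D (best of -3, -1, 0, 1); Player 2 gets 10.
- Z → Row plays A (best of 0, -4, -5, -4); Player 2 gets -5.
Player 2's induced payoffs are 1, 2, 10, -5, so Player 2 commits to Y. Subgame-perfect outcome: (D, Y) with payoffs (1, 10).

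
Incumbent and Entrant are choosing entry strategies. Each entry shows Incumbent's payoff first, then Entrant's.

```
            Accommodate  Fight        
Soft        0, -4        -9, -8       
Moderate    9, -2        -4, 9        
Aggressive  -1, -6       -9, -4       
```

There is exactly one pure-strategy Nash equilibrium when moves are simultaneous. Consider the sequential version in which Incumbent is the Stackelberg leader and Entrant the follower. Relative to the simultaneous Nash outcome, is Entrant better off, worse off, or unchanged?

worse off

Backward induction with Incumbent moving first.
- Soft: Entrant compares -4, -8 and picks Accommodate; Incumbent would get 0.
- Moderate: Entrant compares -2, 9 and picks Fight; Incumbent would get -4.
- Aggressive: Entrant compares -6, -4 and picks Fight; Incumbent would get -9.
Among 0, -4, -9, the best is 0 at Soft. Subgame-perfect outcome: (Soft, Accommodate) with payoffs (0, -4).
Under simultaneous play:
Incumbent's best replies: Accommodate→Moderate; Fight→Moderate.
Entrant's best replies: Soft→Accommodate; Moderate→Fight; Aggressive→Fight.
Only (Moderate, Fight) has each player best-responding; Nash payoffs (-4, 9).
Entrant earns -4 sequentially versus 9 at the Nash outcome: worse off.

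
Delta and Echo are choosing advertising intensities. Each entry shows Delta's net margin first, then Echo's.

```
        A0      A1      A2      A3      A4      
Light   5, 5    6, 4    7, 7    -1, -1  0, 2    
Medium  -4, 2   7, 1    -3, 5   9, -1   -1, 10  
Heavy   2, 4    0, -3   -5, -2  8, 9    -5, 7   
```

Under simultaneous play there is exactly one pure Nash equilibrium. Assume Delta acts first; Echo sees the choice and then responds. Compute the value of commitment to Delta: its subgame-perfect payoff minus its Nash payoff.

1

Echo best-responds to each possible Delta move:
- Light: BR = A2, leader payoff 7.
- Medium: BR = A4, leader payoff -1.
- Heavy: BR = A3, leader payoff 8.
Among 7, -1, 8, the best is 8 at Heavy. Subgame-perfect outcome: (Heavy, A3) with payoffs (8, 9).
For the simultaneous game, intersect best replies.
Delta's best replies: A0→Light; A1→Medium; A2→Light; A3→Medium; A4→Light.
Echo's best replies: Light→A2; Medium→A4; Heavy→A3.
Only (Light, A2) has each player best-responding; Nash payoffs (7, 7).
Delta's commitment gain: 8 − 7 = 1.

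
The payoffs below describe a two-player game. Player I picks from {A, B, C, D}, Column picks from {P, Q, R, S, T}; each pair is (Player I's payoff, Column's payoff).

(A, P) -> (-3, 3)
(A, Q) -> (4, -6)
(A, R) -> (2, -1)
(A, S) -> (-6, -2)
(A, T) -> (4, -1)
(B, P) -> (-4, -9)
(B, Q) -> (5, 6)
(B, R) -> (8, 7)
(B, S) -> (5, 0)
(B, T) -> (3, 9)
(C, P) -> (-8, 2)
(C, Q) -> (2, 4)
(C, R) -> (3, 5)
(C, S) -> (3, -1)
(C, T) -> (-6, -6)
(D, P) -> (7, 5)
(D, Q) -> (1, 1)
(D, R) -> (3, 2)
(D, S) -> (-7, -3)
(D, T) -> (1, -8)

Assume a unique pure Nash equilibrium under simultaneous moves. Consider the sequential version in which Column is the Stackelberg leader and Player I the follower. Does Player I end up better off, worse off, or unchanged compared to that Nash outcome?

better off

Player I best-responds to each possible Column move:
- P: BR = D, leader payoff 5.
- Q: BR = B, leader payoff 6.
- R: BR = B, leader payoff 7.
- S: BR = B, leader payoff 0.
- T: BR = A, leader payoff -1.
Column's induced payoffs are 5, 6, 7, 0, -1, so Column commits to R. Subgame-perfect outcome: (B, R) with payoffs (8, 7).
Under simultaneous play:
Player I's best replies: P→D; Q→B; R→B; S→B; T→A.
Column's best replies: A→P; B→T; C→R; D→P.
The unique mutual best reply is (D, P), giving (7, 5).
Player I earns 8 sequentially versus 7 at the Nash outcome: better off.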